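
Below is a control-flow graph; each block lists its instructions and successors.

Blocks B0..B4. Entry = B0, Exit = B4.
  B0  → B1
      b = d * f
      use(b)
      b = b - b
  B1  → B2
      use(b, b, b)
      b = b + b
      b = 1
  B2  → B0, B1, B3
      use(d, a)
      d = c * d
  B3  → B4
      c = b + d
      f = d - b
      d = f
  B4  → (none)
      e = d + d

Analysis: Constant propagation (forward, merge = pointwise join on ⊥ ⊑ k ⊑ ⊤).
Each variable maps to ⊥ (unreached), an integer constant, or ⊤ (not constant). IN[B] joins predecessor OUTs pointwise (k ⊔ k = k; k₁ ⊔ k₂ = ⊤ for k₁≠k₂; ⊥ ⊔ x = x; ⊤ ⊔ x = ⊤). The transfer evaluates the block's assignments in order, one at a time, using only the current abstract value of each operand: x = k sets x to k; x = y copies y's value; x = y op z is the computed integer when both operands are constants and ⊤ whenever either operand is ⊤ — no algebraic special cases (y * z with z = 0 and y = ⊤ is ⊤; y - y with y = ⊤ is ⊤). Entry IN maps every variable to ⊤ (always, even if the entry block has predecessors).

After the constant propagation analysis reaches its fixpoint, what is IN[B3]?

Answer: {a: ⊤, b: 1, c: ⊤, d: ⊤, e: ⊤, f: ⊤}

Working:
Converged values:
  B0: | IN=(all ⊤) | OUT=(all ⊤)
  B1: | IN=(all ⊤) | OUT={b:1; rest ⊤}
  B2: | IN={b:1; rest ⊤} | OUT={b:1; rest ⊤}
  B3: | IN={b:1; rest ⊤} | OUT={b:1; rest ⊤}
  B4: | IN={b:1; rest ⊤} | OUT={b:1; rest ⊤}

Merge at B3: IN[B3] = OUT[B2] = {a: ⊤, b: 1, c: ⊤, d: ⊤, e: ⊤, f: ⊤}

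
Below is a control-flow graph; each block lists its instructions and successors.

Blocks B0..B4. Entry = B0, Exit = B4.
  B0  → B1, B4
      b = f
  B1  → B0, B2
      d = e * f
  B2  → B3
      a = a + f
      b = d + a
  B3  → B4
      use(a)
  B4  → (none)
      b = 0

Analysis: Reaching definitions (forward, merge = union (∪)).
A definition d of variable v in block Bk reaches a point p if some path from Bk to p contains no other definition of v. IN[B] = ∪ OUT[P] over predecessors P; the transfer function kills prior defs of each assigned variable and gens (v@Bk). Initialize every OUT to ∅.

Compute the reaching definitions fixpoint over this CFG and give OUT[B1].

Answer: {b@B0, d@B1}

Working:
Per-block solution:
  B0: | IN={b@B0, d@B1} | OUT={b@B0, d@B1}
  B1: | IN={b@B0, d@B1} | OUT={b@B0, d@B1}
  B2: | IN={b@B0, d@B1} | OUT={a@B2, b@B2, d@B1}
  B3: | IN={a@B2, b@B2, d@B1} | OUT={a@B2, b@B2, d@B1}
  B4: | IN={a@B2, b@B0, b@B2, d@B1} | OUT={a@B2, b@B4, d@B1}

Merge at B1: IN[B1] = OUT[B0] = {b@B0, d@B1}
Applying B1's transfer function to that IN value gives OUT[B1] (row B1 above).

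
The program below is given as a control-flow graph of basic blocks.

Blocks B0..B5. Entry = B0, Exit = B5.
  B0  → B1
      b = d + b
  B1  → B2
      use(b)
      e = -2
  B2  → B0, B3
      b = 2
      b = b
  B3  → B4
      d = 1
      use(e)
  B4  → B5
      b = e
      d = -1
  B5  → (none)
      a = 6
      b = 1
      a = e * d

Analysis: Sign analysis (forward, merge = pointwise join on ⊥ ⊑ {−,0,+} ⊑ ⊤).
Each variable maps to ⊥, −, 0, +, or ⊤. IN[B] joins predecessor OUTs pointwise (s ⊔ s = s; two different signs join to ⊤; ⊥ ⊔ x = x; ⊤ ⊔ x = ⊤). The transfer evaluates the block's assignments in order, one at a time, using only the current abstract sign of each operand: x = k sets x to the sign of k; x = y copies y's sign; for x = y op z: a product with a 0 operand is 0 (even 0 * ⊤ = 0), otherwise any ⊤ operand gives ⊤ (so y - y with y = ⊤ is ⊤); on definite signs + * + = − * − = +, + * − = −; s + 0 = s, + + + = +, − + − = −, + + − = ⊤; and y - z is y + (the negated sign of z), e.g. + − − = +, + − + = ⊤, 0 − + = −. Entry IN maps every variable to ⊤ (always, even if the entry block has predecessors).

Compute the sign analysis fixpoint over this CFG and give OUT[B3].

Per-block solution:
  B0: | IN=(all ⊤) | OUT=(all ⊤)
  B1: | IN=(all ⊤) | OUT={e:-; rest ⊤}
  B2: | IN={e:-; rest ⊤} | OUT={b:+, e:-; rest ⊤}
  B3: | IN={b:+, e:-; rest ⊤} | OUT={b:+, d:+, e:-; rest ⊤}
  B4: | IN={b:+, d:+, e:-; rest ⊤} | OUT={b:-, d:-, e:-; rest ⊤}
  B5: | IN={b:-, d:-, e:-; rest ⊤} | OUT={a:+, b:+, d:-, e:-; rest ⊤}

Merge at B3: IN[B3] = OUT[B2] = {a: ⊤, b: +, c: ⊤, d: ⊤, e: -, f: ⊤}
Applying B3's transfer function to that IN value gives OUT[B3] (row B3 above).

Answer: {a: ⊤, b: +, c: ⊤, d: +, e: -, f: ⊤}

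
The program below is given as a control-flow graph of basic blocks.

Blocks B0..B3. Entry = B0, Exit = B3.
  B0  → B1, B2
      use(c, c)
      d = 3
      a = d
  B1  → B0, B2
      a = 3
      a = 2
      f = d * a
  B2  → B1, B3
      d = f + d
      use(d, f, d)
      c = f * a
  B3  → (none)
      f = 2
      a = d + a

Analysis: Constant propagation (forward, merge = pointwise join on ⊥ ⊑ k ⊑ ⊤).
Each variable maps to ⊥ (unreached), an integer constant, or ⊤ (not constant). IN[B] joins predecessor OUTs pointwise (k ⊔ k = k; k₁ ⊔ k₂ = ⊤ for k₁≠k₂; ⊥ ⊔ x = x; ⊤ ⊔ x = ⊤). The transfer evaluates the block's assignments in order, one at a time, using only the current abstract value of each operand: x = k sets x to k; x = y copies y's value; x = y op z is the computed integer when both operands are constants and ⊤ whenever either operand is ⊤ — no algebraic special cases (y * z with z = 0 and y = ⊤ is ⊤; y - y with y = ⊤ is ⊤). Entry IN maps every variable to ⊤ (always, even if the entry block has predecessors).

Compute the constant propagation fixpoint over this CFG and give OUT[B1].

Per-block solution:
  B0:  IN=(all ⊤)  OUT={a:3, d:3; rest ⊤}
  B1:  IN=(all ⊤)  OUT={a:2; rest ⊤}
  B2:  IN=(all ⊤)  OUT=(all ⊤)
  B3:  IN=(all ⊤)  OUT={f:2; rest ⊤}

Merge at B1: IN[B1] = OUT[B0] ⊔ OUT[B2] = {a: ⊤, b: ⊤, c: ⊤, d: ⊤, e: ⊤, f: ⊤}
Applying B1's transfer function to that IN value gives OUT[B1] (row B1 above).

Answer: {a: 2, b: ⊤, c: ⊤, d: ⊤, e: ⊤, f: ⊤}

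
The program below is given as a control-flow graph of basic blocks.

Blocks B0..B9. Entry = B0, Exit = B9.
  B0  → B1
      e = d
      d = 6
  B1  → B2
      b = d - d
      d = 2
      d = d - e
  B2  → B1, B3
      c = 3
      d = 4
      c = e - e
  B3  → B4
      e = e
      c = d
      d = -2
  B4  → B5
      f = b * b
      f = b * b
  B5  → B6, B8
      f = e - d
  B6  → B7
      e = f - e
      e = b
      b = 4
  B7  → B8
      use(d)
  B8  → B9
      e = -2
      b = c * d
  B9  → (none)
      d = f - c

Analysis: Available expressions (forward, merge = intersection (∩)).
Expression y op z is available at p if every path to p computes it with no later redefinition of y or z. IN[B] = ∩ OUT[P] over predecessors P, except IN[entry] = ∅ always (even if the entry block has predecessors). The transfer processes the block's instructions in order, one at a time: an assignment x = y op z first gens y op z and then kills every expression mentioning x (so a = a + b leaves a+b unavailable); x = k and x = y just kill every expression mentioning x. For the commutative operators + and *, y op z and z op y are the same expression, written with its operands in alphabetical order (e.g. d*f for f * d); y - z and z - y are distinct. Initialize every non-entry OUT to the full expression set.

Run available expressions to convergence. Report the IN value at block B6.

Converged values:
  B0:  IN={}  OUT={}
  B1:  IN={}  OUT={}
  B2:  IN={}  OUT={e-e}
  B3:  IN={e-e}  OUT={}
  B4:  IN={}  OUT={b*b}
  B5:  IN={b*b}  OUT={b*b, e-d}
  B6:  IN={b*b, e-d}  OUT={}
  B7:  IN={}  OUT={}
  B8:  IN={}  OUT={c*d}
  B9:  IN={c*d}  OUT={f-c}

Merge at B6: IN[B6] = OUT[B5] = {b*b, e-d}

Answer: {b*b, e-d}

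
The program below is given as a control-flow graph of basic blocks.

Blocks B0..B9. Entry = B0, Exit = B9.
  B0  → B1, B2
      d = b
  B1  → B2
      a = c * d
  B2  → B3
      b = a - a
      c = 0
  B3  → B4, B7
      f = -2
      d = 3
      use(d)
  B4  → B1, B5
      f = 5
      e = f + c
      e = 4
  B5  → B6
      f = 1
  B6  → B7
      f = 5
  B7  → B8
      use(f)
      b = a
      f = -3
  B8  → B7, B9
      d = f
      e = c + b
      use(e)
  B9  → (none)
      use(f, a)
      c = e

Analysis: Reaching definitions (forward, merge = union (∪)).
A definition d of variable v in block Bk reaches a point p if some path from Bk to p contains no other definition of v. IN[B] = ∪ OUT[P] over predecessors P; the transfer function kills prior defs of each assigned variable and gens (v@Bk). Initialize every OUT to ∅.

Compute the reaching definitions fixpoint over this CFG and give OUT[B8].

Answer: {a@B1, b@B7, c@B2, d@B8, e@B8, f@B7}

Working:
Converged values:
  B0:   IN={}   OUT={d@B0}
  B1:   IN={a@B1, b@B2, c@B2, d@B0, d@B3, e@B4, f@B4}   OUT={a@B1, b@B2, c@B2, d@B0, d@B3, e@B4, f@B4}
  B2:   IN={a@B1, b@B2, c@B2, d@B0, d@B3, e@B4, f@B4}   OUT={a@B1, b@B2, c@B2, d@B0, d@B3, e@B4, f@B4}
  B3:   IN={a@B1, b@B2, c@B2, d@B0, d@B3, e@B4, f@B4}   OUT={a@B1, b@B2, c@B2, d@B3, e@B4, f@B3}
  B4:   IN={a@B1, b@B2, c@B2, d@B3, e@B4, f@B3}   OUT={a@B1, b@B2, c@B2, d@B3, e@B4, f@B4}
  B5:   IN={a@B1, b@B2, c@B2, d@B3, e@B4, f@B4}   OUT={a@B1, b@B2, c@B2, d@B3, e@B4, f@B5}
  B6:   IN={a@B1, b@B2, c@B2, d@B3, e@B4, f@B5}   OUT={a@B1, b@B2, c@B2, d@B3, e@B4, f@B6}
  B7:   IN={a@B1, b@B2, b@B7, c@B2, d@B3, d@B8, e@B4, e@B8, f@B3, f@B6, f@B7}   OUT={a@B1, b@B7, c@B2, d@B3, d@B8, e@B4, e@B8, f@B7}
  B8:   IN={a@B1, b@B7, c@B2, d@B3, d@B8, e@B4, e@B8, f@B7}   OUT={a@B1, b@B7, c@B2, d@B8, e@B8, f@B7}
  B9:   IN={a@B1, b@B7, c@B2, d@B8, e@B8, f@B7}   OUT={a@B1, b@B7, c@B9, d@B8, e@B8, f@B7}

Merge at B8: IN[B8] = OUT[B7] = {a@B1, b@B7, c@B2, d@B3, d@B8, e@B4, e@B8, f@B7}
Applying B8's transfer function to that IN value gives OUT[B8] (row B8 above).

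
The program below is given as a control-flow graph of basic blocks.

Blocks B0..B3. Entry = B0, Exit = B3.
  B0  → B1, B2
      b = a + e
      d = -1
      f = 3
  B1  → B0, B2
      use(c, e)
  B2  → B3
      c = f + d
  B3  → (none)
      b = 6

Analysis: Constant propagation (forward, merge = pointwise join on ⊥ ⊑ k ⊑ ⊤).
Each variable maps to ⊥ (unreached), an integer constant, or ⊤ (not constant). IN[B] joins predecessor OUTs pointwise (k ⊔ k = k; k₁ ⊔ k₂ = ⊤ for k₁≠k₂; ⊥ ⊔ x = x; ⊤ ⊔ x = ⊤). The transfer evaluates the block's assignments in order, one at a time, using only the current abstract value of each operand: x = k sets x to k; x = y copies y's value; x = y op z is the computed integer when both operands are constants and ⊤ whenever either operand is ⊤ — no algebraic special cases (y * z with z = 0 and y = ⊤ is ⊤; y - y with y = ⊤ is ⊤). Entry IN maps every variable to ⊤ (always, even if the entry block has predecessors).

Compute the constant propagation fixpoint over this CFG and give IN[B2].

Answer: {a: ⊤, b: ⊤, c: ⊤, d: -1, e: ⊤, f: 3}

Working:
Converged values:
  B0: | IN=(all ⊤) | OUT={d:-1, f:3; rest ⊤}
  B1: | IN={d:-1, f:3; rest ⊤} | OUT={d:-1, f:3; rest ⊤}
  B2: | IN={d:-1, f:3; rest ⊤} | OUT={c:2, d:-1, f:3; rest ⊤}
  B3: | IN={c:2, d:-1, f:3; rest ⊤} | OUT={b:6, c:2, d:-1, f:3; rest ⊤}

Merge at B2: IN[B2] = OUT[B0] ⊔ OUT[B1] = {a: ⊤, b: ⊤, c: ⊤, d: -1, e: ⊤, f: 3}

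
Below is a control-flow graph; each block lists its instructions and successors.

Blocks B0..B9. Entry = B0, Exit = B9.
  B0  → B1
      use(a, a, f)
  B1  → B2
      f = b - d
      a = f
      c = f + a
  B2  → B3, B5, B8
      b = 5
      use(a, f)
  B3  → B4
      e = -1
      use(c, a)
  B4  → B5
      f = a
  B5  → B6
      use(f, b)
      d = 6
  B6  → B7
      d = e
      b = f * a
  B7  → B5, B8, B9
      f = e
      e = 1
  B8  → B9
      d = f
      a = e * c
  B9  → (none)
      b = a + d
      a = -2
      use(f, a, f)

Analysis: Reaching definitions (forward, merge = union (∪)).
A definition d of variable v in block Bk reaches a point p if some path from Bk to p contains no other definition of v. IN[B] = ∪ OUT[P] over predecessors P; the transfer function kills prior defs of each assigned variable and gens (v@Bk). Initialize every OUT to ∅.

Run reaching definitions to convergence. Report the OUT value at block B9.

Per-block solution:
  B0:  IN={}  OUT={}
  B1:  IN={}  OUT={a@B1, c@B1, f@B1}
  B2:  IN={a@B1, c@B1, f@B1}  OUT={a@B1, b@B2, c@B1, f@B1}
  B3:  IN={a@B1, b@B2, c@B1, f@B1}  OUT={a@B1, b@B2, c@B1, e@B3, f@B1}
  B4:  IN={a@B1, b@B2, c@B1, e@B3, f@B1}  OUT={a@B1, b@B2, c@B1, e@B3, f@B4}
  B5:  IN={a@B1, b@B2, b@B6, c@B1, d@B6, e@B3, e@B7, f@B1, f@B4, f@B7}  OUT={a@B1, b@B2, b@B6, c@B1, d@B5, e@B3, e@B7, f@B1, f@B4, f@B7}
  B6:  IN={a@B1, b@B2, b@B6, c@B1, d@B5, e@B3, e@B7, f@B1, f@B4, f@B7}  OUT={a@B1, b@B6, c@B1, d@B6, e@B3, e@B7, f@B1, f@B4, f@B7}
  B7:  IN={a@B1, b@B6, c@B1, d@B6, e@B3, e@B7, f@B1, f@B4, f@B7}  OUT={a@B1, b@B6, c@B1, d@B6, e@B7, f@B7}
  B8:  IN={a@B1, b@B2, b@B6, c@B1, d@B6, e@B7, f@B1, f@B7}  OUT={a@B8, b@B2, b@B6, c@B1, d@B8, e@B7, f@B1, f@B7}
  B9:  IN={a@B1, a@B8, b@B2, b@B6, c@B1, d@B6, d@B8, e@B7, f@B1, f@B7}  OUT={a@B9, b@B9, c@B1, d@B6, d@B8, e@B7, f@B1, f@B7}

Merge at B9: IN[B9] = OUT[B7] ⊔ OUT[B8] = {a@B1, a@B8, b@B2, b@B6, c@B1, d@B6, d@B8, e@B7, f@B1, f@B7}
Applying B9's transfer function to that IN value gives OUT[B9] (row B9 above).

Answer: {a@B9, b@B9, c@B1, d@B6, d@B8, e@B7, f@B1, f@B7}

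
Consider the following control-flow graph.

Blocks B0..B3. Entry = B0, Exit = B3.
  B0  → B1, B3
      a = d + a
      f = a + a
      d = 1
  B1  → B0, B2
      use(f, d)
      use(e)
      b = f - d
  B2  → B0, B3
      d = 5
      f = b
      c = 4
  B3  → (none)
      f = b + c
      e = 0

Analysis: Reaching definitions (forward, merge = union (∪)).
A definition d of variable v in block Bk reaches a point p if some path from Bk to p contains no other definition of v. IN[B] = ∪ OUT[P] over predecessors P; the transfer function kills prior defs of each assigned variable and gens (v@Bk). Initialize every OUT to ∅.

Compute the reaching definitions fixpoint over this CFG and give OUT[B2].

Per-block solution:
  B0:  IN={a@B0, b@B1, c@B2, d@B0, d@B2, f@B0, f@B2}  OUT={a@B0, b@B1, c@B2, d@B0, f@B0}
  B1:  IN={a@B0, b@B1, c@B2, d@B0, f@B0}  OUT={a@B0, b@B1, c@B2, d@B0, f@B0}
  B2:  IN={a@B0, b@B1, c@B2, d@B0, f@B0}  OUT={a@B0, b@B1, c@B2, d@B2, f@B2}
  B3:  IN={a@B0, b@B1, c@B2, d@B0, d@B2, f@B0, f@B2}  OUT={a@B0, b@B1, c@B2, d@B0, d@B2, e@B3, f@B3}

Merge at B2: IN[B2] = OUT[B1] = {a@B0, b@B1, c@B2, d@B0, f@B0}
Applying B2's transfer function to that IN value gives OUT[B2] (row B2 above).

Answer: {a@B0, b@B1, c@B2, d@B2, f@B2}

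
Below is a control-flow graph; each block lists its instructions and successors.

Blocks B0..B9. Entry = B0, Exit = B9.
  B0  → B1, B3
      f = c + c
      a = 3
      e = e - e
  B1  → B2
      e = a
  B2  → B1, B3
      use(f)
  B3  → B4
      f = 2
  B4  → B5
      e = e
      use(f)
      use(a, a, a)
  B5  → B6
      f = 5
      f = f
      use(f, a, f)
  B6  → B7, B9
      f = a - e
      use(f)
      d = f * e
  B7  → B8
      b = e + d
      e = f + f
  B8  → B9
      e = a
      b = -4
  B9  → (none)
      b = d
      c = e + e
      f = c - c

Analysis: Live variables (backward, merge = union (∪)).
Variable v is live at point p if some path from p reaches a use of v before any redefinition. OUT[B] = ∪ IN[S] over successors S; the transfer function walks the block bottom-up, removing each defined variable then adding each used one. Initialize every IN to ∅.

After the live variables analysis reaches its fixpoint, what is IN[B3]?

Answer: {a, e}

Working:
Fixpoint table:
  B0:   IN={c, e}   OUT={a, e, f}
  B1:   IN={a, f}   OUT={a, e, f}
  B2:   IN={a, e, f}   OUT={a, e, f}
  B3:   IN={a, e}   OUT={a, e, f}
  B4:   IN={a, e, f}   OUT={a, e}
  B5:   IN={a, e}   OUT={a, e}
  B6:   IN={a, e}   OUT={a, d, e, f}
  B7:   IN={a, d, e, f}   OUT={a, d}
  B8:   IN={a, d}   OUT={d, e}
  B9:   IN={d, e}   OUT={}

Merge at B3: OUT[B3] = IN[B4] = {a, e, f}
Applying B3's transfer function to that OUT value gives IN[B3] (row B3 above).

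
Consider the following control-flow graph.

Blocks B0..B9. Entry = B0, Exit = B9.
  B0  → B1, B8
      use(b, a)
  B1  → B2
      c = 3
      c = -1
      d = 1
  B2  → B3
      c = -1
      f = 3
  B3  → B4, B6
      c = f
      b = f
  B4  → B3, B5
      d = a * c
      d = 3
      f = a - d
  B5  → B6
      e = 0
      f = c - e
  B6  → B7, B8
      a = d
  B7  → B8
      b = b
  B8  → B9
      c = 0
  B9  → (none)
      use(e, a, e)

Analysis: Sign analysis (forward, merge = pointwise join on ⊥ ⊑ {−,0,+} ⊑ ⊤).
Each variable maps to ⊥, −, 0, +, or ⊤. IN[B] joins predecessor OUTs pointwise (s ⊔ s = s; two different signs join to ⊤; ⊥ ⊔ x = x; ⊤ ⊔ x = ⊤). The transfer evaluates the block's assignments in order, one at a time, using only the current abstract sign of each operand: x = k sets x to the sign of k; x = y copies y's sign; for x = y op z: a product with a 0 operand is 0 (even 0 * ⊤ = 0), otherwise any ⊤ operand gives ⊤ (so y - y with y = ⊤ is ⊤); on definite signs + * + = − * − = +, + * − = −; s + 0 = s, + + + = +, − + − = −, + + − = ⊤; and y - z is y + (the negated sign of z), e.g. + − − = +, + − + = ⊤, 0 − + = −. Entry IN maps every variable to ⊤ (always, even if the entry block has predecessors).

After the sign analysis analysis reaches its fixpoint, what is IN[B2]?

Answer: {a: ⊤, b: ⊤, c: -, d: +, e: ⊤, f: ⊤}

Trace:
Fixpoint table:
  B0:   IN=(all ⊤)   OUT=(all ⊤)
  B1:   IN=(all ⊤)   OUT={c:-, d:+; rest ⊤}
  B2:   IN={c:-, d:+; rest ⊤}   OUT={c:-, d:+, f:+; rest ⊤}
  B3:   IN={d:+; rest ⊤}   OUT={d:+; rest ⊤}
  B4:   IN={d:+; rest ⊤}   OUT={d:+; rest ⊤}
  B5:   IN={d:+; rest ⊤}   OUT={d:+, e:0; rest ⊤}
  B6:   IN={d:+; rest ⊤}   OUT={a:+, d:+; rest ⊤}
  B7:   IN={a:+, d:+; rest ⊤}   OUT={a:+, d:+; rest ⊤}
  B8:   IN=(all ⊤)   OUT={c:0; rest ⊤}
  B9:   IN={c:0; rest ⊤}   OUT={c:0; rest ⊤}

Merge at B2: IN[B2] = OUT[B1] = {a: ⊤, b: ⊤, c: -, d: +, e: ⊤, f: ⊤}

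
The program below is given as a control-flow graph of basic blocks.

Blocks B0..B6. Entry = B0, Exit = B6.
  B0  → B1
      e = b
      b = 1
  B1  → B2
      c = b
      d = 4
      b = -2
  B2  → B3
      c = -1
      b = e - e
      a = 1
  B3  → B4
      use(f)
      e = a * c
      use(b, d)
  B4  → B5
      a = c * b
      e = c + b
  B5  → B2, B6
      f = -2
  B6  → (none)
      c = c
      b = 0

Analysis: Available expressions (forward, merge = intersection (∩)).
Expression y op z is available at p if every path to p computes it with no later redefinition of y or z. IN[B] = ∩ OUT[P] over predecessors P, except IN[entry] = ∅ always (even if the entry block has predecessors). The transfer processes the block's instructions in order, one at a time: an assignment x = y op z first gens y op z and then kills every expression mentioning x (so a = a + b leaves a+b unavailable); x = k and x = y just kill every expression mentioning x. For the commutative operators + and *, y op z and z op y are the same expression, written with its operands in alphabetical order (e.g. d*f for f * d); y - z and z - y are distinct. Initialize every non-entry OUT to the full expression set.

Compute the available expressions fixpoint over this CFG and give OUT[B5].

Per-block solution:
  B0:   IN={}   OUT={}
  B1:   IN={}   OUT={}
  B2:   IN={}   OUT={e-e}
  B3:   IN={e-e}   OUT={a*c}
  B4:   IN={a*c}   OUT={b*c, b+c}
  B5:   IN={b*c, b+c}   OUT={b*c, b+c}
  B6:   IN={b*c, b+c}   OUT={}

Merge at B5: IN[B5] = OUT[B4] = {b*c, b+c}
Applying B5's transfer function to that IN value gives OUT[B5] (row B5 above).

Answer: {b*c, b+c}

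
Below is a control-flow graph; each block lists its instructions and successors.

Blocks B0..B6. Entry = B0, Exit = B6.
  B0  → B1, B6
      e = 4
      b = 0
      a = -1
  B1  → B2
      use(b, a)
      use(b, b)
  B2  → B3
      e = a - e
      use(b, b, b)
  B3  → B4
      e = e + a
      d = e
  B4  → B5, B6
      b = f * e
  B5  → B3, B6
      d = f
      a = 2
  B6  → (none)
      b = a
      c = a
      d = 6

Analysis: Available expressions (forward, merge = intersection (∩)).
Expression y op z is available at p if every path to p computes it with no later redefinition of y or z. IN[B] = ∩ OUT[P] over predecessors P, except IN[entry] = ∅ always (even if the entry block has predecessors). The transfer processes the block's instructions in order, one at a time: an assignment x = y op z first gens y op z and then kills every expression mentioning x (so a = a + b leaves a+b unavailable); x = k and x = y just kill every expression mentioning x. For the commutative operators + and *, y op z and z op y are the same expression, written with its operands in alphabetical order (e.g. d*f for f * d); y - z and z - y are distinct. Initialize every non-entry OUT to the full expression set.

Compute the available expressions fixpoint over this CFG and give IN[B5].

Answer: {e*f}

Working:
Fixpoint table:
  B0:  IN={}  OUT={}
  B1:  IN={}  OUT={}
  B2:  IN={}  OUT={}
  B3:  IN={}  OUT={}
  B4:  IN={}  OUT={e*f}
  B5:  IN={e*f}  OUT={e*f}
  B6:  IN={}  OUT={}

Merge at B5: IN[B5] = OUT[B4] = {e*f}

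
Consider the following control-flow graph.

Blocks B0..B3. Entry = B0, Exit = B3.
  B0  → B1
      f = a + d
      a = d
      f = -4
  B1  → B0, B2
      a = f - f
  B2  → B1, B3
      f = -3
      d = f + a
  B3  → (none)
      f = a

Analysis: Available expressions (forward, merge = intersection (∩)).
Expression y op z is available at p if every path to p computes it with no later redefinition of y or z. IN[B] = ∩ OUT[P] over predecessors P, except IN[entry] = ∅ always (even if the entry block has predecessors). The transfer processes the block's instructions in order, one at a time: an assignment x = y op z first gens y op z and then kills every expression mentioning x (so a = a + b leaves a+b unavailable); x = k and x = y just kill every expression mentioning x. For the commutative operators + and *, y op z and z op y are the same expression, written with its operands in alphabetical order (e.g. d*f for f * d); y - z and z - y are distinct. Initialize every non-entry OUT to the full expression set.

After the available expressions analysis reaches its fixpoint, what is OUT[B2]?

Converged values:
  B0:   IN={}   OUT={}
  B1:   IN={}   OUT={f-f}
  B2:   IN={f-f}   OUT={a+f}
  B3:   IN={a+f}   OUT={}

Merge at B2: IN[B2] = OUT[B1] = {f-f}
Applying B2's transfer function to that IN value gives OUT[B2] (row B2 above).

Answer: {a+f}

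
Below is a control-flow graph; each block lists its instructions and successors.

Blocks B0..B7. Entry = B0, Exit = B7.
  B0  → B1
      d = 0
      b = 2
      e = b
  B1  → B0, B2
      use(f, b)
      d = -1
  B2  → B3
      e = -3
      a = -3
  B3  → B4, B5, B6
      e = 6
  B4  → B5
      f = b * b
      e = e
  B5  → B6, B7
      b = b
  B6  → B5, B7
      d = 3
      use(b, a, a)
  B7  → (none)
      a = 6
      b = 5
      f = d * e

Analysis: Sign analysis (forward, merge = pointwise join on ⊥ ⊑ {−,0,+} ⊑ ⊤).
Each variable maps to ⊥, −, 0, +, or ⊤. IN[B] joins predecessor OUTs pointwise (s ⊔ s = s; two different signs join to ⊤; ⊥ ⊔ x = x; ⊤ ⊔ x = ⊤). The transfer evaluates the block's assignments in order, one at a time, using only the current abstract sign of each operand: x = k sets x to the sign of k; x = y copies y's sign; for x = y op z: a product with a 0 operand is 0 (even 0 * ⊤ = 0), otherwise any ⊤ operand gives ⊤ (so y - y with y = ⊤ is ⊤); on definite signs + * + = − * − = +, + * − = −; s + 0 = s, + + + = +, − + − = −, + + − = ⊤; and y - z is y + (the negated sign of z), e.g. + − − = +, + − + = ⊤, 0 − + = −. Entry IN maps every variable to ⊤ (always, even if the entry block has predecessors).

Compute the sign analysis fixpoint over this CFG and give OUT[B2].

Per-block solution:
  B0:  IN=(all ⊤)  OUT={b:+, d:0, e:+; rest ⊤}
  B1:  IN={b:+, d:0, e:+; rest ⊤}  OUT={b:+, d:-, e:+; rest ⊤}
  B2:  IN={b:+, d:-, e:+; rest ⊤}  OUT={a:-, b:+, d:-, e:-; rest ⊤}
  B3:  IN={a:-, b:+, d:-, e:-; rest ⊤}  OUT={a:-, b:+, d:-, e:+; rest ⊤}
  B4:  IN={a:-, b:+, d:-, e:+; rest ⊤}  OUT={a:-, b:+, d:-, e:+, f:+; rest ⊤}
  B5:  IN={a:-, b:+, e:+; rest ⊤}  OUT={a:-, b:+, e:+; rest ⊤}
  B6:  IN={a:-, b:+, e:+; rest ⊤}  OUT={a:-, b:+, d:+, e:+; rest ⊤}
  B7:  IN={a:-, b:+, e:+; rest ⊤}  OUT={a:+, b:+, e:+; rest ⊤}

Merge at B2: IN[B2] = OUT[B1] = {a: ⊤, b: +, c: ⊤, d: -, e: +, f: ⊤}
Applying B2's transfer function to that IN value gives OUT[B2] (row B2 above).

Answer: {a: -, b: +, c: ⊤, d: -, e: -, f: ⊤}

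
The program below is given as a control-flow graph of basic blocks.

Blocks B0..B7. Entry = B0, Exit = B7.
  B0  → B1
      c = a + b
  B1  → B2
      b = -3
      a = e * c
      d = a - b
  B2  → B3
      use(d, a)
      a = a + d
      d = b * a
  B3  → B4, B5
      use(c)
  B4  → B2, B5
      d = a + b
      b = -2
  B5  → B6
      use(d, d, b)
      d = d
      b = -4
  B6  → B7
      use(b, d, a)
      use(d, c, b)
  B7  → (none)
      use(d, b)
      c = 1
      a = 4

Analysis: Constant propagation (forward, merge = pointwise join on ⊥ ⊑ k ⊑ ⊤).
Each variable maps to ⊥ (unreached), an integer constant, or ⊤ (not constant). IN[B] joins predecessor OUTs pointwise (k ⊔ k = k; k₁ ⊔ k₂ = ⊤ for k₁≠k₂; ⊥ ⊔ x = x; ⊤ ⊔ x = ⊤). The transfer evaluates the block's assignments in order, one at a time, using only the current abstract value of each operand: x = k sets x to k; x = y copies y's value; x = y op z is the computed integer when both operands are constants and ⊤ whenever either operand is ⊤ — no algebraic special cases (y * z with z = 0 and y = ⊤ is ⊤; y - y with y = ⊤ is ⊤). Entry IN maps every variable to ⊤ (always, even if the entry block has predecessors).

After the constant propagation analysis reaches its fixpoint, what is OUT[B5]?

Converged values:
  B0:   IN=(all ⊤)   OUT=(all ⊤)
  B1:   IN=(all ⊤)   OUT={b:-3; rest ⊤}
  B2:   IN=(all ⊤)   OUT=(all ⊤)
  B3:   IN=(all ⊤)   OUT=(all ⊤)
  B4:   IN=(all ⊤)   OUT={b:-2; rest ⊤}
  B5:   IN=(all ⊤)   OUT={b:-4; rest ⊤}
  B6:   IN={b:-4; rest ⊤}   OUT={b:-4; rest ⊤}
  B7:   IN={b:-4; rest ⊤}   OUT={a:4, b:-4, c:1; rest ⊤}

Merge at B5: IN[B5] = OUT[B3] ⊔ OUT[B4] = {a: ⊤, b: ⊤, c: ⊤, d: ⊤, e: ⊤, f: ⊤}
Applying B5's transfer function to that IN value gives OUT[B5] (row B5 above).

Answer: {a: ⊤, b: -4, c: ⊤, d: ⊤, e: ⊤, f: ⊤}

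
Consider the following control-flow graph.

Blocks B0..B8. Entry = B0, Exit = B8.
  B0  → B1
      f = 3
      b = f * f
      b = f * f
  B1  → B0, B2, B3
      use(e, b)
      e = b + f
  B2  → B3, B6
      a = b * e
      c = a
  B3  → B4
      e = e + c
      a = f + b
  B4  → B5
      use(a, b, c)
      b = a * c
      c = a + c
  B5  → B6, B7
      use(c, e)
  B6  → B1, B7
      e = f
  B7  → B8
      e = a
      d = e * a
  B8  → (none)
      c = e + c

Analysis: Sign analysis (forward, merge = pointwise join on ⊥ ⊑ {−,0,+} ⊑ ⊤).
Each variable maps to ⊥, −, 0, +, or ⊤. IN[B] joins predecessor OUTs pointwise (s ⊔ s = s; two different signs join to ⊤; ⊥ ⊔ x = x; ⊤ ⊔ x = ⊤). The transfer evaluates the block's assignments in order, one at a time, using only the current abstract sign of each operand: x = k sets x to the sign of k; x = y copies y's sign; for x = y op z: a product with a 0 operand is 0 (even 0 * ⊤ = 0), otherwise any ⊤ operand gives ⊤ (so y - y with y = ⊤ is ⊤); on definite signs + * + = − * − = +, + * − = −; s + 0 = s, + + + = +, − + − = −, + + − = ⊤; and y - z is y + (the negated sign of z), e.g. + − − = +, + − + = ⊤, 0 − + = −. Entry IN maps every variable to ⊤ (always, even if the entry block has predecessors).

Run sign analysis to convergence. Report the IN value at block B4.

Answer: {a: ⊤, b: ⊤, c: ⊤, d: ⊤, e: ⊤, f: +}

Working:
Per-block solution:
  B0:   IN=(all ⊤)   OUT={b:+, f:+; rest ⊤}
  B1:   IN={f:+; rest ⊤}   OUT={f:+; rest ⊤}
  B2:   IN={f:+; rest ⊤}   OUT={f:+; rest ⊤}
  B3:   IN={f:+; rest ⊤}   OUT={f:+; rest ⊤}
  B4:   IN={f:+; rest ⊤}   OUT={f:+; rest ⊤}
  B5:   IN={f:+; rest ⊤}   OUT={f:+; rest ⊤}
  B6:   IN={f:+; rest ⊤}   OUT={e:+, f:+; rest ⊤}
  B7:   IN={f:+; rest ⊤}   OUT={f:+; rest ⊤}
  B8:   IN={f:+; rest ⊤}   OUT={f:+; rest ⊤}

Merge at B4: IN[B4] = OUT[B3] = {a: ⊤, b: ⊤, c: ⊤, d: ⊤, e: ⊤, f: +}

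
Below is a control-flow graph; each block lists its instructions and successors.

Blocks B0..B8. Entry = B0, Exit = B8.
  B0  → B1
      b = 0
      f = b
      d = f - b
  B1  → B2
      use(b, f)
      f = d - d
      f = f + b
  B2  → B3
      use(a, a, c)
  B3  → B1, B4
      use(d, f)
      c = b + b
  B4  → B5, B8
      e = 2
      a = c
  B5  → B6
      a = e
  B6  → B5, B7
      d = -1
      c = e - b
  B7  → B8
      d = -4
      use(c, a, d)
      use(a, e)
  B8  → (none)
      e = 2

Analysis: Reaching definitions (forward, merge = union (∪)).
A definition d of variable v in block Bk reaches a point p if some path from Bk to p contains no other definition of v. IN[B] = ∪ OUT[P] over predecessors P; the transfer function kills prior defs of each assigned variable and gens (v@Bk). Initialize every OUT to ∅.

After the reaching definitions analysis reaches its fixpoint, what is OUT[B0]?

Answer: {b@B0, d@B0, f@B0}

Trace:
Fixpoint table:
  B0:   IN={}   OUT={b@B0, d@B0, f@B0}
  B1:   IN={b@B0, c@B3, d@B0, f@B0, f@B1}   OUT={b@B0, c@B3, d@B0, f@B1}
  B2:   IN={b@B0, c@B3, d@B0, f@B1}   OUT={b@B0, c@B3, d@B0, f@B1}
  B3:   IN={b@B0, c@B3, d@B0, f@B1}   OUT={b@B0, c@B3, d@B0, f@B1}
  B4:   IN={b@B0, c@B3, d@B0, f@B1}   OUT={a@B4, b@B0, c@B3, d@B0, e@B4, f@B1}
  B5:   IN={a@B4, a@B5, b@B0, c@B3, c@B6, d@B0, d@B6, e@B4, f@B1}   OUT={a@B5, b@B0, c@B3, c@B6, d@B0, d@B6, e@B4, f@B1}
  B6:   IN={a@B5, b@B0, c@B3, c@B6, d@B0, d@B6, e@B4, f@B1}   OUT={a@B5, b@B0, c@B6, d@B6, e@B4, f@B1}
  B7:   IN={a@B5, b@B0, c@B6, d@B6, e@B4, f@B1}   OUT={a@B5, b@B0, c@B6, d@B7, e@B4, f@B1}
  B8:   IN={a@B4, a@B5, b@B0, c@B3, c@B6, d@B0, d@B7, e@B4, f@B1}   OUT={a@B4, a@B5, b@B0, c@B3, c@B6, d@B0, d@B7, e@B8, f@B1}

B0 is the boundary node: IN[B0] = {}
Applying B0's transfer function to that IN value gives OUT[B0] (row B0 above).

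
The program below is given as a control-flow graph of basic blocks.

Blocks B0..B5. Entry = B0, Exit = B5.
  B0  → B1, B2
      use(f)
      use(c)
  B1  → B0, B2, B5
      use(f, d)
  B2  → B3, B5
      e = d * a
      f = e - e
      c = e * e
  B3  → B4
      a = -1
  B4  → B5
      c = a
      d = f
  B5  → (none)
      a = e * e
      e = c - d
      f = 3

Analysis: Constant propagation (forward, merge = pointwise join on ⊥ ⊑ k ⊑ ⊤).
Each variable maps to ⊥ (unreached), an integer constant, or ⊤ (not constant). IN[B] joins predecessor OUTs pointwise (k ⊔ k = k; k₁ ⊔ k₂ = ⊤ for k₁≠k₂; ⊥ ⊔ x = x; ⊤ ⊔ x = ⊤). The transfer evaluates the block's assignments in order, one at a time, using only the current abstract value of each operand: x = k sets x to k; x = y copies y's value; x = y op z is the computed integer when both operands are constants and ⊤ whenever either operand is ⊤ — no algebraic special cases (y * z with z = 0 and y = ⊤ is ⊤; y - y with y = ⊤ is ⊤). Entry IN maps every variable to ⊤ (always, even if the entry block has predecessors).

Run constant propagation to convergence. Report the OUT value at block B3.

Fixpoint table:
  B0:  IN=(all ⊤)  OUT=(all ⊤)
  B1:  IN=(all ⊤)  OUT=(all ⊤)
  B2:  IN=(all ⊤)  OUT=(all ⊤)
  B3:  IN=(all ⊤)  OUT={a:-1; rest ⊤}
  B4:  IN={a:-1; rest ⊤}  OUT={a:-1, c:-1; rest ⊤}
  B5:  IN=(all ⊤)  OUT={f:3; rest ⊤}

Merge at B3: IN[B3] = OUT[B2] = {a: ⊤, b: ⊤, c: ⊤, d: ⊤, e: ⊤, f: ⊤}
Applying B3's transfer function to that IN value gives OUT[B3] (row B3 above).

Answer: {a: -1, b: ⊤, c: ⊤, d: ⊤, e: ⊤, f: ⊤}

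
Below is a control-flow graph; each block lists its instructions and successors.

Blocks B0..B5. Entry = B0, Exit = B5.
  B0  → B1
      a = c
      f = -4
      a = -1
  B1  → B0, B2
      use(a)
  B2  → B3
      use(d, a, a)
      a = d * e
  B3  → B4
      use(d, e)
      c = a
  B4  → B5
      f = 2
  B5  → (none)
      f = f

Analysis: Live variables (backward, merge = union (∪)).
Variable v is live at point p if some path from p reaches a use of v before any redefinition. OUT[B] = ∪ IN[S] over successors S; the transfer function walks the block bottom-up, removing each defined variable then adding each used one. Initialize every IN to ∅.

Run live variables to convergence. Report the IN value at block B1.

Fixpoint table:
  B0: | IN={c, d, e} | OUT={a, c, d, e}
  B1: | IN={a, c, d, e} | OUT={a, c, d, e}
  B2: | IN={a, d, e} | OUT={a, d, e}
  B3: | IN={a, d, e} | OUT={}
  B4: | IN={} | OUT={f}
  B5: | IN={f} | OUT={}

Merge at B1: OUT[B1] = IN[B0] ⊔ IN[B2] = {a, c, d, e}
Applying B1's transfer function to that OUT value gives IN[B1] (row B1 above).

Answer: {a, c, d, e}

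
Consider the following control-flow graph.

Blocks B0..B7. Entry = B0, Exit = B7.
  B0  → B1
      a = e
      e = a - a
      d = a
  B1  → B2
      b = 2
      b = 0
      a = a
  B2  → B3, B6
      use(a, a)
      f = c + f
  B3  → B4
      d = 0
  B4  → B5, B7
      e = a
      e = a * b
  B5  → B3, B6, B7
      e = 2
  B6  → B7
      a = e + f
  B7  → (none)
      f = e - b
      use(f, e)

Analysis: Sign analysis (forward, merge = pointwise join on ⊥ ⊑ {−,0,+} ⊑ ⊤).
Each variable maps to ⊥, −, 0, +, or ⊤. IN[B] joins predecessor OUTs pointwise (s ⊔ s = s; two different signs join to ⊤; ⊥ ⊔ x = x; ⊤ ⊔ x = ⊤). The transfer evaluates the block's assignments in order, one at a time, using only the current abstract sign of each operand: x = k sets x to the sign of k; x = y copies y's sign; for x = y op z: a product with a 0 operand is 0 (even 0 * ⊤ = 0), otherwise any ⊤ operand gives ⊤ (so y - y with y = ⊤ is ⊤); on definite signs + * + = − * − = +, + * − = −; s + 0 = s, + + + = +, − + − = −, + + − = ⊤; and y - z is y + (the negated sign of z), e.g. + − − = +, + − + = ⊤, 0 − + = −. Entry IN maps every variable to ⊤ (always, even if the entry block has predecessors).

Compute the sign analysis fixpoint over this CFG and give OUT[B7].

Answer: {a: ⊤, b: 0, c: ⊤, d: ⊤, e: ⊤, f: ⊤}

Working:
Per-block solution:
  B0:   IN=(all ⊤)   OUT=(all ⊤)
  B1:   IN=(all ⊤)   OUT={b:0; rest ⊤}
  B2:   IN={b:0; rest ⊤}   OUT={b:0; rest ⊤}
  B3:   IN={b:0; rest ⊤}   OUT={b:0, d:0; rest ⊤}
  B4:   IN={b:0, d:0; rest ⊤}   OUT={b:0, d:0, e:0; rest ⊤}
  B5:   IN={b:0, d:0, e:0; rest ⊤}   OUT={b:0, d:0, e:+; rest ⊤}
  B6:   IN={b:0; rest ⊤}   OUT={b:0; rest ⊤}
  B7:   IN={b:0; rest ⊤}   OUT={b:0; rest ⊤}

Merge at B7: IN[B7] = OUT[B4] ⊔ OUT[B5] ⊔ OUT[B6] = {a: ⊤, b: 0, c: ⊤, d: ⊤, e: ⊤, f: ⊤}
Applying B7's transfer function to that IN value gives OUT[B7] (row B7 above).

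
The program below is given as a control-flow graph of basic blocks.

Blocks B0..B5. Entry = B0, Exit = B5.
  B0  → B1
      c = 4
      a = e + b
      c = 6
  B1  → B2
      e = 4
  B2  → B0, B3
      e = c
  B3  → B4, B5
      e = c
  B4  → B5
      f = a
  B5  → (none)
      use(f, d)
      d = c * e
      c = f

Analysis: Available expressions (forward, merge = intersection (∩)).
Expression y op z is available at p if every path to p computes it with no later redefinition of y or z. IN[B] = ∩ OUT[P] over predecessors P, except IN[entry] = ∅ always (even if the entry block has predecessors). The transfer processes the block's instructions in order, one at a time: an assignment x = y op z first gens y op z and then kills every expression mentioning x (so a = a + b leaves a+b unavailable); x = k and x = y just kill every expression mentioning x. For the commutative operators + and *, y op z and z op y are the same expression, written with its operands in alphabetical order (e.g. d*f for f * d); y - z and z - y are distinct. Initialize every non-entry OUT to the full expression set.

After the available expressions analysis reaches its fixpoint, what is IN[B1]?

Answer: {b+e}

Working:
Per-block solution:
  B0:   IN={}   OUT={b+e}
  B1:   IN={b+e}   OUT={}
  B2:   IN={}   OUT={}
  B3:   IN={}   OUT={}
  B4:   IN={}   OUT={}
  B5:   IN={}   OUT={}

Merge at B1: IN[B1] = OUT[B0] = {b+e}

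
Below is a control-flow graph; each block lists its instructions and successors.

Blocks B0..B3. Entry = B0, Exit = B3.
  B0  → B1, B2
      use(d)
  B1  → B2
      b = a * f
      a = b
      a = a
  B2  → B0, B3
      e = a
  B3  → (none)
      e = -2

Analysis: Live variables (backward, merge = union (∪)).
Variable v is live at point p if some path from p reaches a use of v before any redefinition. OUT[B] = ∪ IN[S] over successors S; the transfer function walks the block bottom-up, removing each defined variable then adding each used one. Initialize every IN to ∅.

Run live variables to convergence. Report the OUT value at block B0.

Answer: {a, d, f}

Derivation:
Fixpoint table:
  B0:  IN={a, d, f}  OUT={a, d, f}
  B1:  IN={a, d, f}  OUT={a, d, f}
  B2:  IN={a, d, f}  OUT={a, d, f}
  B3:  IN={}  OUT={}

Merge at B0: OUT[B0] = IN[B1] ⊔ IN[B2] = {a, d, f}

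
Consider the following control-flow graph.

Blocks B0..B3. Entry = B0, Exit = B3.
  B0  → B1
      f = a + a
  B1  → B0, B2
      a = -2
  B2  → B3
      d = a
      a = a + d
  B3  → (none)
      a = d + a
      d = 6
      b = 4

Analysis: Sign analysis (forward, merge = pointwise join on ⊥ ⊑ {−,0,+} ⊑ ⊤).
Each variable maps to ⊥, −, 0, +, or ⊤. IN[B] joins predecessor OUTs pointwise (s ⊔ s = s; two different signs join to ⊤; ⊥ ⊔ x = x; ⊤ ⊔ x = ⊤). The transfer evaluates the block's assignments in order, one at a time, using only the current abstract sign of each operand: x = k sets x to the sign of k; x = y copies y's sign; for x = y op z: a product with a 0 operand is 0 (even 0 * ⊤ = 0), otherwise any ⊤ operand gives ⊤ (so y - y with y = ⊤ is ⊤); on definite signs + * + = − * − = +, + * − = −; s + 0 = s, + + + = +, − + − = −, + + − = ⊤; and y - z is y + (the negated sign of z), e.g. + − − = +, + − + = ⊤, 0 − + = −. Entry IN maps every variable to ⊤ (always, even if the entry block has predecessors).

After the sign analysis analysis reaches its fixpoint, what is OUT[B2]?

Converged values:
  B0: | IN=(all ⊤) | OUT=(all ⊤)
  B1: | IN=(all ⊤) | OUT={a:-; rest ⊤}
  B2: | IN={a:-; rest ⊤} | OUT={a:-, d:-; rest ⊤}
  B3: | IN={a:-, d:-; rest ⊤} | OUT={a:-, b:+, d:+; rest ⊤}

Merge at B2: IN[B2] = OUT[B1] = {a: -, b: ⊤, c: ⊤, d: ⊤, e: ⊤, f: ⊤}
Applying B2's transfer function to that IN value gives OUT[B2] (row B2 above).

Answer: {a: -, b: ⊤, c: ⊤, d: -, e: ⊤, f: ⊤}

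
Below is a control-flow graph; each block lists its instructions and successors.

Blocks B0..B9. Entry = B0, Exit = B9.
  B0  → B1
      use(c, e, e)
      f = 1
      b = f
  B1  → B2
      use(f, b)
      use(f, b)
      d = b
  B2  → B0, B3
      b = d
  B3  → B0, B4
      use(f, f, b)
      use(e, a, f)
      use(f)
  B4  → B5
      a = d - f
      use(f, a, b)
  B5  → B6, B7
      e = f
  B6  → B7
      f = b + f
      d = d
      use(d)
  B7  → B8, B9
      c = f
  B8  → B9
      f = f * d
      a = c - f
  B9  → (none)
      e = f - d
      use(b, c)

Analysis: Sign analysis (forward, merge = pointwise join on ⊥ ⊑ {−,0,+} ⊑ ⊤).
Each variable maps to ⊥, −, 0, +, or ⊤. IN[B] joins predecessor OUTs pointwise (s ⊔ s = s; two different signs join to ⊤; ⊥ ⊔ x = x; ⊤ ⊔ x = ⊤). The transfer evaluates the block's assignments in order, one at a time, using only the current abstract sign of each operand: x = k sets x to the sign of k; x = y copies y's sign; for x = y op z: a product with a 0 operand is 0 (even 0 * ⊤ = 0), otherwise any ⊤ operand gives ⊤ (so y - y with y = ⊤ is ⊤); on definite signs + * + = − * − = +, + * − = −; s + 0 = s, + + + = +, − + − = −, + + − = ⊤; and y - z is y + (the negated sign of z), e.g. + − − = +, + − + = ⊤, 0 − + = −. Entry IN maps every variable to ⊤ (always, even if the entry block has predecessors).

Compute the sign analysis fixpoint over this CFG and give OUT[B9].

Converged values:
  B0: | IN=(all ⊤) | OUT={b:+, f:+; rest ⊤}
  B1: | IN={b:+, f:+; rest ⊤} | OUT={b:+, d:+, f:+; rest ⊤}
  B2: | IN={b:+, d:+, f:+; rest ⊤} | OUT={b:+, d:+, f:+; rest ⊤}
  B3: | IN={b:+, d:+, f:+; rest ⊤} | OUT={b:+, d:+, f:+; rest ⊤}
  B4: | IN={b:+, d:+, f:+; rest ⊤} | OUT={b:+, d:+, f:+; rest ⊤}
  B5: | IN={b:+, d:+, f:+; rest ⊤} | OUT={b:+, d:+, e:+, f:+; rest ⊤}
  B6: | IN={b:+, d:+, e:+, f:+; rest ⊤} | OUT={b:+, d:+, e:+, f:+; rest ⊤}
  B7: | IN={b:+, d:+, e:+, f:+; rest ⊤} | OUT={b:+, c:+, d:+, e:+, f:+; rest ⊤}
  B8: | IN={b:+, c:+, d:+, e:+, f:+; rest ⊤} | OUT={b:+, c:+, d:+, e:+, f:+; rest ⊤}
  B9: | IN={b:+, c:+, d:+, e:+, f:+; rest ⊤} | OUT={b:+, c:+, d:+, f:+; rest ⊤}

Merge at B9: IN[B9] = OUT[B7] ⊔ OUT[B8] = {a: ⊤, b: +, c: +, d: +, e: +, f: +}
Applying B9's transfer function to that IN value gives OUT[B9] (row B9 above).

Answer: {a: ⊤, b: +, c: +, d: +, e: ⊤, f: +}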